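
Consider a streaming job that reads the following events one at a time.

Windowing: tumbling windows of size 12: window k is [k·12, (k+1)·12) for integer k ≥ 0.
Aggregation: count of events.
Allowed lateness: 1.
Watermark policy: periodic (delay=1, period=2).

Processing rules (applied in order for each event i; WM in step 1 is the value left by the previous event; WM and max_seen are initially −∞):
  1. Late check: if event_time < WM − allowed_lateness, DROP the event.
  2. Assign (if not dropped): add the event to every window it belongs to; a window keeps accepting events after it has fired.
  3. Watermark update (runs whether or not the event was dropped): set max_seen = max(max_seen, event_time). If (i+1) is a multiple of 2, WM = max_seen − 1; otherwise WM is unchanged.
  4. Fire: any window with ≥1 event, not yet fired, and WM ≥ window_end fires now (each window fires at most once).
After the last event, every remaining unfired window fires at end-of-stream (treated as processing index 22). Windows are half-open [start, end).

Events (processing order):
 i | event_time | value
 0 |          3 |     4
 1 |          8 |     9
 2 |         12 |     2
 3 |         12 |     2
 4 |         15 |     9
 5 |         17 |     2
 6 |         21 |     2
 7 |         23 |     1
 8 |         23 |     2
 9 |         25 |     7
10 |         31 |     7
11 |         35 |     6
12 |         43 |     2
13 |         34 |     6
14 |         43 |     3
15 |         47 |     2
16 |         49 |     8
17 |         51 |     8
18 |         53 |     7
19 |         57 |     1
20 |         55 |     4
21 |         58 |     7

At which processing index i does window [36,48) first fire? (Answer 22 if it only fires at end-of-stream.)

17

i=0 t=3 v=4: → [0,12); WM=−∞
i=1 t=8 v=9: → [0,12); WM=7
i=2 t=12 v=2: → [12,24); WM=7
i=3 t=12 v=2: → [12,24); WM=11
i=4 t=15 v=9: → [12,24); WM=11
i=5 t=17 v=2: → [12,24); WM=16; [0,12) fires=2
i=6 t=21 v=2: → [12,24); WM=16
i=7 t=23 v=1: → [12,24); WM=22
i=8 t=23 v=2: → [12,24); WM=22
i=9 t=25 v=7: → [24,36); WM=24; [12,24) fires=7
i=10 t=31 v=7: → [24,36); WM=24
i=11 t=35 v=6: → [24,36); WM=34
i=12 t=43 v=2: → [36,48); WM=34
i=13 t=34 v=6: → [24,36); WM=42; [24,36) fires=4
i=14 t=43 v=3: → [36,48); WM=42
i=15 t=47 v=2: → [36,48); WM=46
i=16 t=49 v=8: → [48,60); WM=46
i=17 t=51 v=8: → [48,60); WM=50; [36,48) fires=3
i=18 t=53 v=7: → [48,60); WM=50
i=19 t=57 v=1: → [48,60); WM=56
i=20 t=55 v=4: → [48,60); WM=56
i=21 t=58 v=7: → [48,60); WM=57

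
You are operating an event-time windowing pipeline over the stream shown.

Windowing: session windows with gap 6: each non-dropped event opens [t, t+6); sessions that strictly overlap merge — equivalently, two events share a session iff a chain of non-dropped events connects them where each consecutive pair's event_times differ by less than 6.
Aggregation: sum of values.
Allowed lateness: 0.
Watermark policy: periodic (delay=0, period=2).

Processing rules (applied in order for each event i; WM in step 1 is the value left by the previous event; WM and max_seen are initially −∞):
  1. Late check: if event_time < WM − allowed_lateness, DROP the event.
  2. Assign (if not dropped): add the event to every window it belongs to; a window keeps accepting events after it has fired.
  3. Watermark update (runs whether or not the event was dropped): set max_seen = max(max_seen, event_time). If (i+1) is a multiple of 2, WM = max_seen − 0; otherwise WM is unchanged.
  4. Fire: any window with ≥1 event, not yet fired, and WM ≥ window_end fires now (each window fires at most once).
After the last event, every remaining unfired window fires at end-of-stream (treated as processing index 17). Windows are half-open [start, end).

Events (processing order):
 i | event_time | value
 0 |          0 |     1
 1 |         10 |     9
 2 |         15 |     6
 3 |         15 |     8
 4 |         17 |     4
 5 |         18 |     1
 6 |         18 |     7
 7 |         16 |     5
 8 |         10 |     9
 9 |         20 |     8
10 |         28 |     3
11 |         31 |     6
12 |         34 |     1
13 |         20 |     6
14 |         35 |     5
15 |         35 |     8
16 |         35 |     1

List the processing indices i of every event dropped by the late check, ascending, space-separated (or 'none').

7 8 13

i=0 t=0 v=1: → [0,6); WM=−∞
i=1 t=10 v=9: → [10,16); WM=10
i=2 t=15 v=6: → [10,21); WM=10
i=3 t=15 v=8: → [10,21); WM=15
i=4 t=17 v=4: → [10,23); WM=15
i=5 t=18 v=1: → [10,24); WM=18
i=6 t=18 v=7: → [10,24); WM=18
i=7 t=16 v=5: DROP (t<18-0); WM=18
i=8 t=10 v=9: DROP (t<18-0); WM=18
i=9 t=20 v=8: → [10,26); WM=20
i=10 t=28 v=3: → [28,34); WM=20
i=11 t=31 v=6: → [28,37); WM=31
i=12 t=34 v=1: → [28,40); WM=31
i=13 t=20 v=6: DROP (t<31-0); WM=34
i=14 t=35 v=5: → [28,41); WM=34
i=15 t=35 v=8: → [28,41); WM=35
i=16 t=35 v=1: → [28,41); WM=35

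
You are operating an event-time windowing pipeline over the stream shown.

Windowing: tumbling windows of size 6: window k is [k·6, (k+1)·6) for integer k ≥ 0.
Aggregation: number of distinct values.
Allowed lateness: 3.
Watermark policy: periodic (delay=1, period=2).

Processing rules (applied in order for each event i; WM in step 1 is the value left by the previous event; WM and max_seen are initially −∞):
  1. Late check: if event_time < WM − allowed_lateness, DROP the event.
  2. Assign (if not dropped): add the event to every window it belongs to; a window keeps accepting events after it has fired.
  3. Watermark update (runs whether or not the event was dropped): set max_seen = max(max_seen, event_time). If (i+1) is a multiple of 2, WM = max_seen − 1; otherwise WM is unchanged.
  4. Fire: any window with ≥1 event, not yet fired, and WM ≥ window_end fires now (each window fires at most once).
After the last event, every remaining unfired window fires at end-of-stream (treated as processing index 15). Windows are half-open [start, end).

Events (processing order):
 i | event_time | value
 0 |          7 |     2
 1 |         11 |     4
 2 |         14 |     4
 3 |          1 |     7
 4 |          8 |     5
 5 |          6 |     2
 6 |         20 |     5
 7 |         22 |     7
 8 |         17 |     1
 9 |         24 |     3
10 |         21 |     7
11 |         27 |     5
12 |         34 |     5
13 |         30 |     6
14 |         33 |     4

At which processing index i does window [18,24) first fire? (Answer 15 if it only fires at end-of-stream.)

11

i=0 t=7 v=2: → [6,12); WM=−∞
i=1 t=11 v=4: → [6,12); WM=10
i=2 t=14 v=4: → [12,18); WM=10
i=3 t=1 v=7: DROP (t<10-3); WM=13; [6,12) fires=2
i=4 t=8 v=5: DROP (t<13-3); WM=13
i=5 t=6 v=2: DROP (t<13-3); WM=13
i=6 t=20 v=5: → [18,24); WM=13
i=7 t=22 v=7: → [18,24); WM=21; [12,18) fires=1
i=8 t=17 v=1: DROP (t<21-3); WM=21
i=9 t=24 v=3: → [24,30); WM=23
i=10 t=21 v=7: → [18,24); WM=23
i=11 t=27 v=5: → [24,30); WM=26; [18,24) fires=2
i=12 t=34 v=5: → [30,36); WM=26
i=13 t=30 v=6: → [30,36); WM=33; [24,30) fires=2
i=14 t=33 v=4: → [30,36); WM=33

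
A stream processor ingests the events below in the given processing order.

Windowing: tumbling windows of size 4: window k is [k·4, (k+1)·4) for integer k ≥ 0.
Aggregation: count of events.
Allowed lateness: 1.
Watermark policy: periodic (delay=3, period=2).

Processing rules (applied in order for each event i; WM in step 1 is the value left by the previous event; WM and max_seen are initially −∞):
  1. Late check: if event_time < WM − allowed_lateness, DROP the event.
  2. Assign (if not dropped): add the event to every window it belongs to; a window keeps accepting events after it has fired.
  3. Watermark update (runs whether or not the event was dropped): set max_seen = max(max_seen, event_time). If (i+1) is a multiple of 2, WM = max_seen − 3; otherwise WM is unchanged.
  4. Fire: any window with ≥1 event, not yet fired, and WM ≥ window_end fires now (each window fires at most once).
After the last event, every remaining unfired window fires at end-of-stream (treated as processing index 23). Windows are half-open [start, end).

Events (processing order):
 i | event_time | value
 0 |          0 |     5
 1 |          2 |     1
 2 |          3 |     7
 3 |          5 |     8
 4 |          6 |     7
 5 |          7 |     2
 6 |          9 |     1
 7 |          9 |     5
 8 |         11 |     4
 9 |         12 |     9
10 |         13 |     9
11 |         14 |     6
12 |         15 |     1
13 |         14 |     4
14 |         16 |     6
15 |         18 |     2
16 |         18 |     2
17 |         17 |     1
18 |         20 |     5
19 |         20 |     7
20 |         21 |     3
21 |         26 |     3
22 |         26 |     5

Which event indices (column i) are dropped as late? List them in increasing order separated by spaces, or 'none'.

i=0 t=0 v=5: → [0,4); WM=−∞
i=1 t=2 v=1: → [0,4); WM=-1
i=2 t=3 v=7: → [0,4); WM=-1
i=3 t=5 v=8: → [4,8); WM=2
i=4 t=6 v=7: → [4,8); WM=2
i=5 t=7 v=2: → [4,8); WM=4; [0,4) fires=3
i=6 t=9 v=1: → [8,12); WM=4
i=7 t=9 v=5: → [8,12); WM=6
i=8 t=11 v=4: → [8,12); WM=6
i=9 t=12 v=9: → [12,16); WM=9; [4,8) fires=3
i=10 t=13 v=9: → [12,16); WM=9
i=11 t=14 v=6: → [12,16); WM=11
i=12 t=15 v=1: → [12,16); WM=11
i=13 t=14 v=4: → [12,16); WM=12; [8,12) fires=3
i=14 t=16 v=6: → [16,20); WM=12
i=15 t=18 v=2: → [16,20); WM=15
i=16 t=18 v=2: → [16,20); WM=15
i=17 t=17 v=1: → [16,20); WM=15
i=18 t=20 v=5: → [20,24); WM=15
i=19 t=20 v=7: → [20,24); WM=17; [12,16) fires=5
i=20 t=21 v=3: → [20,24); WM=17
i=21 t=26 v=3: → [24,28); WM=23; [16,20) fires=4
i=22 t=26 v=5: → [24,28); WM=23

none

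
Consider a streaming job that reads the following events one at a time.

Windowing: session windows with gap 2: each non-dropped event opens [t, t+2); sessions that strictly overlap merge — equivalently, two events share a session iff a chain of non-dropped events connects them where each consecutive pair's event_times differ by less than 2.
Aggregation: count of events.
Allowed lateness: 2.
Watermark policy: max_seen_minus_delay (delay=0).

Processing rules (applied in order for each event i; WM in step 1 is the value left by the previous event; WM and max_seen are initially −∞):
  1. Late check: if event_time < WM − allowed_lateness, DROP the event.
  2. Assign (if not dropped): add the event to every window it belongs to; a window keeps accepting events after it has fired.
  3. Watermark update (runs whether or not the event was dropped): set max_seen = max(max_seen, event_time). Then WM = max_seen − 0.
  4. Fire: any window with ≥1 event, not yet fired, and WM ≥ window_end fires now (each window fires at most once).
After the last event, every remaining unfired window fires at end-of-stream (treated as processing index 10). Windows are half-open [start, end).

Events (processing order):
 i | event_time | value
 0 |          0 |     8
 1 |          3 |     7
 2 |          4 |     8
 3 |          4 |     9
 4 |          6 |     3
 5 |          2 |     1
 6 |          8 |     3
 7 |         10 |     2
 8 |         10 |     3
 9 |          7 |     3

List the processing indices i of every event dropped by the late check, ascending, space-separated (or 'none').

i=0 t=0 v=8: → [0,2); WM=0
i=1 t=3 v=7: → [3,5); WM=3
i=2 t=4 v=8: → [3,6); WM=4
i=3 t=4 v=9: → [3,6); WM=4
i=4 t=6 v=3: → [6,8); WM=6
i=5 t=2 v=1: DROP (t<6-2); WM=6
i=6 t=8 v=3: → [8,10); WM=8
i=7 t=10 v=2: → [10,12); WM=10
i=8 t=10 v=3: → [10,12); WM=10
i=9 t=7 v=3: DROP (t<10-2); WM=10

5 9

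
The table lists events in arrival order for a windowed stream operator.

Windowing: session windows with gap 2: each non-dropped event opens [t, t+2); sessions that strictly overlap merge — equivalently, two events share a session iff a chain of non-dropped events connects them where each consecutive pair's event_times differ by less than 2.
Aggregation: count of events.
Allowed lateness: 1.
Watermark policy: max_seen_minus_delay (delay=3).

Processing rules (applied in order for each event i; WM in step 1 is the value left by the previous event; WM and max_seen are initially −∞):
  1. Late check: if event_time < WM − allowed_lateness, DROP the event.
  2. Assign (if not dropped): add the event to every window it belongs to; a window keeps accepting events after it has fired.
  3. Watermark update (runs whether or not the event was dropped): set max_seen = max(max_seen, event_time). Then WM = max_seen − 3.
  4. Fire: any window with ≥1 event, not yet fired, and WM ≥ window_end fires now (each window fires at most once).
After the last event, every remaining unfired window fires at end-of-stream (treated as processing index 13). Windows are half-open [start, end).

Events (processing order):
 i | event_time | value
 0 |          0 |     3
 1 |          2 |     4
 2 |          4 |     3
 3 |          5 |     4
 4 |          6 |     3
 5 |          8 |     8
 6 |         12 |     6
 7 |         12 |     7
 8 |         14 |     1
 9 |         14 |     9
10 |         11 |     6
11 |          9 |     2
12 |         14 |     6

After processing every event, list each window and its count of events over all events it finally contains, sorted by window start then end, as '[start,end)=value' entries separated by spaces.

i=0 t=0 v=3: → [0,2); WM=-3
i=1 t=2 v=4: → [2,4); WM=-1
i=2 t=4 v=3: → [4,6); WM=1
i=3 t=5 v=4: → [4,7); WM=2
i=4 t=6 v=3: → [4,8); WM=3
i=5 t=8 v=8: → [8,10); WM=5
i=6 t=12 v=6: → [12,14); WM=9
i=7 t=12 v=7: → [12,14); WM=9
i=8 t=14 v=1: → [14,16); WM=11
i=9 t=14 v=9: → [14,16); WM=11
i=10 t=11 v=6: → [11,14); WM=11
i=11 t=9 v=2: DROP (t<11-1); WM=11
i=12 t=14 v=6: → [14,16); WM=11

[0,2)=1 [2,4)=1 [4,8)=3 [8,10)=1 [11,14)=3 [14,16)=3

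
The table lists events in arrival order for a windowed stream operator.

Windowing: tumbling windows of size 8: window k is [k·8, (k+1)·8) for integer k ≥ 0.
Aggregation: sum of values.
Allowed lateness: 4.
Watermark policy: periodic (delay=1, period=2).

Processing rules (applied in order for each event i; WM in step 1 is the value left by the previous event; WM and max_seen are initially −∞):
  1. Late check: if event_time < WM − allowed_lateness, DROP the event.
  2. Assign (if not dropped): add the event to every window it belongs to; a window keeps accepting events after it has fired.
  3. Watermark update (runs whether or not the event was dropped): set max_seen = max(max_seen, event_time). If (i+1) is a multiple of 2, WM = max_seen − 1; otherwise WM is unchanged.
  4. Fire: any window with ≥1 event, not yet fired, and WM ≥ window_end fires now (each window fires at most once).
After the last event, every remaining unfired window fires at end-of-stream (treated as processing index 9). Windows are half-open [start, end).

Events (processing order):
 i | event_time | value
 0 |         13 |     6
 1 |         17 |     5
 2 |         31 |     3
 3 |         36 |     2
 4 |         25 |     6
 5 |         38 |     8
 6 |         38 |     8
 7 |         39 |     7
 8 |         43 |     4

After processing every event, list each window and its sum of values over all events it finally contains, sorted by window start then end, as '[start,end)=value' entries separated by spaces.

i=0 t=13 v=6: → [8,16); WM=−∞
i=1 t=17 v=5: → [16,24); WM=16; [8,16) fires=6
i=2 t=31 v=3: → [24,32); WM=16
i=3 t=36 v=2: → [32,40); WM=35; [16,24) fires=5 [24,32) fires=3
i=4 t=25 v=6: DROP (t<35-4); WM=35
i=5 t=38 v=8: → [32,40); WM=37
i=6 t=38 v=8: → [32,40); WM=37
i=7 t=39 v=7: → [32,40); WM=38
i=8 t=43 v=4: → [40,48); WM=38

[8,16)=6 [16,24)=5 [24,32)=3 [32,40)=25 [40,48)=4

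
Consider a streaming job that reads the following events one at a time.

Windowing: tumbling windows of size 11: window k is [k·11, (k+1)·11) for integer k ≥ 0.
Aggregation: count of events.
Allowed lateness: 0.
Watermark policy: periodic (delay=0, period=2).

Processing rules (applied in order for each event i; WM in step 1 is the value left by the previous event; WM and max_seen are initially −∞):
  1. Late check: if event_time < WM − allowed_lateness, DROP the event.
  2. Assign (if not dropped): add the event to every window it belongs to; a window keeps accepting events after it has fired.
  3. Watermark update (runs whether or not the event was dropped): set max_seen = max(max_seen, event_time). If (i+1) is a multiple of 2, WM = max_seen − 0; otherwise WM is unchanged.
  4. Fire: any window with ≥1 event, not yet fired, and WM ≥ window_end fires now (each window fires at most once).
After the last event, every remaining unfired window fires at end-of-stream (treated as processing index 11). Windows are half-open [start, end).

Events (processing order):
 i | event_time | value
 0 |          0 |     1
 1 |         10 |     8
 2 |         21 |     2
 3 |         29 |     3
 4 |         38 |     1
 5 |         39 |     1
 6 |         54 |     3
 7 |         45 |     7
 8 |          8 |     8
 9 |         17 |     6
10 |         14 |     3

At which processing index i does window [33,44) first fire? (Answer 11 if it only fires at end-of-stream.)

7

i=0 t=0 v=1: → [0,11); WM=−∞
i=1 t=10 v=8: → [0,11); WM=10
i=2 t=21 v=2: → [11,22); WM=10
i=3 t=29 v=3: → [22,33); WM=29; [0,11) fires=2 [11,22) fires=1
i=4 t=38 v=1: → [33,44); WM=29
i=5 t=39 v=1: → [33,44); WM=39; [22,33) fires=1
i=6 t=54 v=3: → [44,55); WM=39
i=7 t=45 v=7: → [44,55); WM=54; [33,44) fires=2
i=8 t=8 v=8: DROP (t<54-0); WM=54
i=9 t=17 v=6: DROP (t<54-0); WM=54
i=10 t=14 v=3: DROP (t<54-0); WM=54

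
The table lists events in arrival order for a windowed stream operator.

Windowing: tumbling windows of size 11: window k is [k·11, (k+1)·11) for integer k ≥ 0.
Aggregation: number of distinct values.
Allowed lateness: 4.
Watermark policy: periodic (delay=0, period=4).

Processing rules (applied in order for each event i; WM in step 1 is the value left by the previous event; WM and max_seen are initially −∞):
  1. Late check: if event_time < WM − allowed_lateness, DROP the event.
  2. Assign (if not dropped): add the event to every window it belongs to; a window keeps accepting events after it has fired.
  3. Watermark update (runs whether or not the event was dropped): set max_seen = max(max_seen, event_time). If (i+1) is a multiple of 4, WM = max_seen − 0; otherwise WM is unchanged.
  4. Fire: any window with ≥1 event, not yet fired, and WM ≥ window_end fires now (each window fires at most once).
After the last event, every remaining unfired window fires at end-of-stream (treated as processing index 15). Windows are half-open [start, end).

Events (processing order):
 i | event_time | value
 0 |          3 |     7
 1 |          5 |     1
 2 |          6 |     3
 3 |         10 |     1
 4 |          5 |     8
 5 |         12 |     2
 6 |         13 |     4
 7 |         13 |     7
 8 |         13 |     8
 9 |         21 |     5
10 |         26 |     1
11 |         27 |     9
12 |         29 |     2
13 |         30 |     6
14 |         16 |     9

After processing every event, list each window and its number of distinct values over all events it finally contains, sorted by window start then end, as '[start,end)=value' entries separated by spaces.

i=0 t=3 v=7: → [0,11); WM=−∞
i=1 t=5 v=1: → [0,11); WM=−∞
i=2 t=6 v=3: → [0,11); WM=−∞
i=3 t=10 v=1: → [0,11); WM=10
i=4 t=5 v=8: DROP (t<10-4); WM=10
i=5 t=12 v=2: → [11,22); WM=10
i=6 t=13 v=4: → [11,22); WM=10
i=7 t=13 v=7: → [11,22); WM=13; [0,11) fires=3
i=8 t=13 v=8: → [11,22); WM=13
i=9 t=21 v=5: → [11,22); WM=13
i=10 t=26 v=1: → [22,33); WM=13
i=11 t=27 v=9: → [22,33); WM=27; [11,22) fires=5
i=12 t=29 v=2: → [22,33); WM=27
i=13 t=30 v=6: → [22,33); WM=27
i=14 t=16 v=9: DROP (t<27-4); WM=27

[0,11)=3 [11,22)=5 [22,33)=4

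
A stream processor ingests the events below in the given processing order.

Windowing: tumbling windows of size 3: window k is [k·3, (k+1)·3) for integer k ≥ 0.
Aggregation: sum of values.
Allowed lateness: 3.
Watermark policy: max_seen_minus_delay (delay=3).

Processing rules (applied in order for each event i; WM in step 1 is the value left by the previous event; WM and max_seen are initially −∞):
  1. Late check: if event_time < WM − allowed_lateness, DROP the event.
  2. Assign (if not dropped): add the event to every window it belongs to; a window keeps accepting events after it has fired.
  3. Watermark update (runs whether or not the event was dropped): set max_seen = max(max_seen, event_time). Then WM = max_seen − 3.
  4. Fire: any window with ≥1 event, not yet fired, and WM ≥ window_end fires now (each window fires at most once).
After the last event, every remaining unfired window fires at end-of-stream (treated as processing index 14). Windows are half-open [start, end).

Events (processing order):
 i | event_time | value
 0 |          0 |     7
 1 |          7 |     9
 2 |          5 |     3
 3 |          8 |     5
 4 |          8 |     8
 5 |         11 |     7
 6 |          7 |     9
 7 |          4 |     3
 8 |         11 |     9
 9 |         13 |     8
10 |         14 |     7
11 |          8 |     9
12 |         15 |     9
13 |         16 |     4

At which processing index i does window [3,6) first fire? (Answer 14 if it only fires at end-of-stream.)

i=0 t=0 v=7: → [0,3); WM=-3
i=1 t=7 v=9: → [6,9); WM=4; [0,3) fires=7
i=2 t=5 v=3: → [3,6); WM=4
i=3 t=8 v=5: → [6,9); WM=5
i=4 t=8 v=8: → [6,9); WM=5
i=5 t=11 v=7: → [9,12); WM=8; [3,6) fires=3
i=6 t=7 v=9: → [6,9); WM=8
i=7 t=4 v=3: DROP (t<8-3); WM=8
i=8 t=11 v=9: → [9,12); WM=8
i=9 t=13 v=8: → [12,15); WM=10; [6,9) fires=31
i=10 t=14 v=7: → [12,15); WM=11
i=11 t=8 v=9: → [6,9); WM=11
i=12 t=15 v=9: → [15,18); WM=12; [9,12) fires=16
i=13 t=16 v=4: → [15,18); WM=13

5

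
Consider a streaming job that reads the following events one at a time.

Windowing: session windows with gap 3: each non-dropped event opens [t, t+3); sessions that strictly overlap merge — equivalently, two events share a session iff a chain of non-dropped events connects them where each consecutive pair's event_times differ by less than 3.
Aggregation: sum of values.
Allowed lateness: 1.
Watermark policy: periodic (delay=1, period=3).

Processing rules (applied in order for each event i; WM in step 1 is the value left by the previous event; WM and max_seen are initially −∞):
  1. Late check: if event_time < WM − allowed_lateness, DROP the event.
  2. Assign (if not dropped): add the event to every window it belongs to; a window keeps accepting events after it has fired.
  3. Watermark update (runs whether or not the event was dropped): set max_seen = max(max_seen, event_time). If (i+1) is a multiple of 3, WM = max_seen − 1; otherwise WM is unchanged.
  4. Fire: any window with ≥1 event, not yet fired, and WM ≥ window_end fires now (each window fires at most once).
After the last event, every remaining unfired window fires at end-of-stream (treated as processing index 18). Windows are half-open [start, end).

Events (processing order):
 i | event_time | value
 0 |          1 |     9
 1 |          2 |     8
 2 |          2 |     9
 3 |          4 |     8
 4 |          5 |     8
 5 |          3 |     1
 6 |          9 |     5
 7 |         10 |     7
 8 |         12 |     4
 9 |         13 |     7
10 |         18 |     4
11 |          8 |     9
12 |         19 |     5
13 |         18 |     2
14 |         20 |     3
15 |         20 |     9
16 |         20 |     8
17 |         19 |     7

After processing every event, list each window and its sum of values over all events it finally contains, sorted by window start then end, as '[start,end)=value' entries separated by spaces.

i=0 t=1 v=9: → [1,4); WM=−∞
i=1 t=2 v=8: → [1,5); WM=−∞
i=2 t=2 v=9: → [1,5); WM=1
i=3 t=4 v=8: → [1,7); WM=1
i=4 t=5 v=8: → [1,8); WM=1
i=5 t=3 v=1: → [1,8); WM=4
i=6 t=9 v=5: → [9,12); WM=4
i=7 t=10 v=7: → [9,13); WM=4
i=8 t=12 v=4: → [9,15); WM=11
i=9 t=13 v=7: → [9,16); WM=11
i=10 t=18 v=4: → [18,21); WM=11
i=11 t=8 v=9: DROP (t<11-1); WM=17
i=12 t=19 v=5: → [18,22); WM=17
i=13 t=18 v=2: → [18,22); WM=17
i=14 t=20 v=3: → [18,23); WM=19
i=15 t=20 v=9: → [18,23); WM=19
i=16 t=20 v=8: → [18,23); WM=19
i=17 t=19 v=7: → [18,23); WM=19

[1,8)=43 [9,16)=23 [18,23)=38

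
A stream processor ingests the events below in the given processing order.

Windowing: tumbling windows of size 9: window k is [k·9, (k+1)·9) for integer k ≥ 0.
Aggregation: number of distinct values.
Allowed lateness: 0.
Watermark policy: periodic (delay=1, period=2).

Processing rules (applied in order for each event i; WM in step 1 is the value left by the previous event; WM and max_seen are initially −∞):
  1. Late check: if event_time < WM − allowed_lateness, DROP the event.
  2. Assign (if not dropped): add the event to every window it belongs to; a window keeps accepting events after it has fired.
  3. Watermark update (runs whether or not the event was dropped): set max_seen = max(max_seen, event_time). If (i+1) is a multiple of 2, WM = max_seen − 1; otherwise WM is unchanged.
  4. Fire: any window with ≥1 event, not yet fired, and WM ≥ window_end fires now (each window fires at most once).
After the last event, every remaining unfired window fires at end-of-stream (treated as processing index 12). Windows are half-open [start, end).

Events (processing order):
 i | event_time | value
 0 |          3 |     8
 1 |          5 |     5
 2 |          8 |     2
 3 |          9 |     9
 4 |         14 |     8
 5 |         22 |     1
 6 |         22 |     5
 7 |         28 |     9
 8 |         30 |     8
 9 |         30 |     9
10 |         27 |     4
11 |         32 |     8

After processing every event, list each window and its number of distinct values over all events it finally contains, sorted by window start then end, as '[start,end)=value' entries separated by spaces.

i=0 t=3 v=8: → [0,9); WM=−∞
i=1 t=5 v=5: → [0,9); WM=4
i=2 t=8 v=2: → [0,9); WM=4
i=3 t=9 v=9: → [9,18); WM=8
i=4 t=14 v=8: → [9,18); WM=8
i=5 t=22 v=1: → [18,27); WM=21; [0,9) fires=3 [9,18) fires=2
i=6 t=22 v=5: → [18,27); WM=21
i=7 t=28 v=9: → [27,36); WM=27; [18,27) fires=2
i=8 t=30 v=8: → [27,36); WM=27
i=9 t=30 v=9: → [27,36); WM=29
i=10 t=27 v=4: DROP (t<29-0); WM=29
i=11 t=32 v=8: → [27,36); WM=31

[0,9)=3 [9,18)=2 [18,27)=2 [27,36)=2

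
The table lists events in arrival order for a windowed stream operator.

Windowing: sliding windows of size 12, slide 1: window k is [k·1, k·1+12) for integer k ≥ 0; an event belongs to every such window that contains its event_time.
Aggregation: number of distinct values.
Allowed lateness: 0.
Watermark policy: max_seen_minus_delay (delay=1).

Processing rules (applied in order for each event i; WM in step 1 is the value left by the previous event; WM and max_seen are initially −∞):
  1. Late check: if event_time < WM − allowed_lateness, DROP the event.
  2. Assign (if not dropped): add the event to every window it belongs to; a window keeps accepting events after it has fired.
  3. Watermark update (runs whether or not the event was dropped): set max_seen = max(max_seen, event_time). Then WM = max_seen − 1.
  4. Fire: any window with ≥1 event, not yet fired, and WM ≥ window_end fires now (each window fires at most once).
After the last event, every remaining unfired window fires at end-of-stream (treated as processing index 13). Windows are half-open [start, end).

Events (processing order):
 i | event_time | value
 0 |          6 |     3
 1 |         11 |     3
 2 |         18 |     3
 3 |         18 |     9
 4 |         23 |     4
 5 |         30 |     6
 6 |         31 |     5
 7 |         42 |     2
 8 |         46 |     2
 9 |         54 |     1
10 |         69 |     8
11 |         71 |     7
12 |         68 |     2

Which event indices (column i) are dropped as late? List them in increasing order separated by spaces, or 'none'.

i=0 t=6 v=3: → [6,18),[5,17),[4,16),[3,15),[2,14),[1,13),[0,12); WM=5
i=1 t=11 v=3: → [11,23),[10,22),[9,21),[8,20),[7,19),[6,18),[5,17),[4,16),[3,15),[2,14),[1,13),[0,12); WM=10
i=2 t=18 v=3: → [18,30),[17,29),[16,28),[15,27),[14,26),[13,25),[12,24),[11,23),[10,22),[9,21),[8,20),[7,19); WM=17; [0,12) fires=1 [1,13) fires=1 [2,14) fires=1 [3,15) fires=1 [4,16) fires=1 [5,17) fires=1
i=3 t=18 v=9: → [18,30),[17,29),[16,28),[15,27),[14,26),[13,25),[12,24),[11,23),[10,22),[9,21),[8,20),[7,19); WM=17
i=4 t=23 v=4: → [23,35),[22,34),[21,33),[20,32),[19,31),[18,30),[17,29),[16,28),[15,27),[14,26),[13,25),[12,24); WM=22; [6,18) fires=1 [7,19) fires=2 [8,20) fires=2 [9,21) fires=2 [10,22) fires=2
i=5 t=30 v=6: → [30,42),[29,41),[28,40),[27,39),[26,38),[25,37),[24,36),[23,35),[22,34),[21,33),[20,32),[19,31); WM=29; [11,23) fires=2 [12,24) fires=3 [13,25) fires=3 [14,26) fires=3 [15,27) fires=3 [16,28) fires=3 [17,29) fires=3
i=6 t=31 v=5: → [31,43),[30,42),[29,41),[28,40),[27,39),[26,38),[25,37),[24,36),[23,35),[22,34),[21,33),[20,32); WM=30; [18,30) fires=3
i=7 t=42 v=2: → [42,54),[41,53),[40,52),[39,51),[38,50),[37,49),[36,48),[35,47),[34,46),[33,45),[32,44),[31,43); WM=41; [19,31) fires=2 [20,32) fires=3 [21,33) fires=3 [22,34) fires=3 [23,35) fires=3 [24,36) fires=2 [25,37) fires=2 [26,38) fires=2 [27,39) fires=2 [28,40) fires=2 [29,41) fires=2
i=8 t=46 v=2: → [46,58),[45,57),[44,56),[43,55),[42,54),[41,53),[40,52),[39,51),[38,50),[37,49),[36,48),[35,47); WM=45; [30,42) fires=2 [31,43) fires=2 [32,44) fires=1 [33,45) fires=1
i=9 t=54 v=1: → [54,66),[53,65),[52,64),[51,63),[50,62),[49,61),[48,60),[47,59),[46,58),[45,57),[44,56),[43,55); WM=53; [34,46) fires=1 [35,47) fires=1 [36,48) fires=1 [37,49) fires=1 [38,50) fires=1 [39,51) fires=1 [40,52) fires=1 [41,53) fires=1
i=10 t=69 v=8: → [69,81),[68,80),[67,79),[66,78),[65,77),[64,76),[63,75),[62,74),[61,73),[60,72),[59,71),[58,70); WM=68; [42,54) fires=1 [43,55) fires=2 [44,56) fires=2 [45,57) fires=2 [46,58) fires=2 [47,59) fires=1 [48,60) fires=1 [49,61) fires=1 [50,62) fires=1 [51,63) fires=1 [52,64) fires=1 [53,65) fires=1 [54,66) fires=1
i=11 t=71 v=7: → [71,83),[70,82),[69,81),[68,80),[67,79),[66,78),[65,77),[64,76),[63,75),[62,74),[61,73),[60,72); WM=70; [58,70) fires=1
i=12 t=68 v=2: DROP (t<70-0); WM=70

12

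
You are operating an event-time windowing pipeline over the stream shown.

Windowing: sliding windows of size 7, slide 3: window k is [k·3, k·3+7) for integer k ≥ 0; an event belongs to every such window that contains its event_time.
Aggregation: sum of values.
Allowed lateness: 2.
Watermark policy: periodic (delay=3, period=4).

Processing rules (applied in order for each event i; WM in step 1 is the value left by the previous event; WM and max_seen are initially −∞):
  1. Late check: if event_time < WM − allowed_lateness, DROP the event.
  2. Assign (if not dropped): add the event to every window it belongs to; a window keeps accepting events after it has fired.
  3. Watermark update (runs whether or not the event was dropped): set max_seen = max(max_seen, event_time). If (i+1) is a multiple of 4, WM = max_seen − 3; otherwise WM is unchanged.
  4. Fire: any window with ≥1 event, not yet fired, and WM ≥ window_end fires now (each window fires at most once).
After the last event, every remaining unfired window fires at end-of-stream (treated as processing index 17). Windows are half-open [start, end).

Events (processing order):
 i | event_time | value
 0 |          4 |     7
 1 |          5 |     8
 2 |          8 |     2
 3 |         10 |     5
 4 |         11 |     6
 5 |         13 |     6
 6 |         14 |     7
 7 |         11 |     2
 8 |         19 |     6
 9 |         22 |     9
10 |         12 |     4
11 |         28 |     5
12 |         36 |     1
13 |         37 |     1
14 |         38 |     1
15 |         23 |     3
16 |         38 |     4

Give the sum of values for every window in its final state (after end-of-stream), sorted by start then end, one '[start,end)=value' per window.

[0,7)=15 [3,10)=17 [6,13)=19 [9,16)=30 [12,19)=17 [15,22)=6 [18,25)=18 [21,28)=12 [24,31)=5 [27,34)=5 [30,37)=1 [33,40)=7 [36,43)=7

i=0 t=4 v=7: → [3,10),[0,7); WM=−∞
i=1 t=5 v=8: → [3,10),[0,7); WM=−∞
i=2 t=8 v=2: → [6,13),[3,10); WM=−∞
i=3 t=10 v=5: → [9,16),[6,13); WM=7; [0,7) fires=15
i=4 t=11 v=6: → [9,16),[6,13); WM=7
i=5 t=13 v=6: → [12,19),[9,16); WM=7
i=6 t=14 v=7: → [12,19),[9,16); WM=7
i=7 t=11 v=2: → [9,16),[6,13); WM=11; [3,10) fires=17
i=8 t=19 v=6: → [18,25),[15,22); WM=11
i=9 t=22 v=9: → [21,28),[18,25); WM=11
i=10 t=12 v=4: → [12,19),[9,16),[6,13); WM=11
i=11 t=28 v=5: → [27,34),[24,31); WM=25; [6,13) fires=19 [9,16) fires=30 [12,19) fires=17 [15,22) fires=6 [18,25) fires=15
i=12 t=36 v=1: → [36,43),[33,40),[30,37); WM=25
i=13 t=37 v=1: → [36,43),[33,40); WM=25
i=14 t=38 v=1: → [36,43),[33,40); WM=25
i=15 t=23 v=3: → [21,28),[18,25); WM=35; [21,28) fires=12 [24,31) fires=5 [27,34) fires=5
i=16 t=38 v=4: → [36,43),[33,40); WM=35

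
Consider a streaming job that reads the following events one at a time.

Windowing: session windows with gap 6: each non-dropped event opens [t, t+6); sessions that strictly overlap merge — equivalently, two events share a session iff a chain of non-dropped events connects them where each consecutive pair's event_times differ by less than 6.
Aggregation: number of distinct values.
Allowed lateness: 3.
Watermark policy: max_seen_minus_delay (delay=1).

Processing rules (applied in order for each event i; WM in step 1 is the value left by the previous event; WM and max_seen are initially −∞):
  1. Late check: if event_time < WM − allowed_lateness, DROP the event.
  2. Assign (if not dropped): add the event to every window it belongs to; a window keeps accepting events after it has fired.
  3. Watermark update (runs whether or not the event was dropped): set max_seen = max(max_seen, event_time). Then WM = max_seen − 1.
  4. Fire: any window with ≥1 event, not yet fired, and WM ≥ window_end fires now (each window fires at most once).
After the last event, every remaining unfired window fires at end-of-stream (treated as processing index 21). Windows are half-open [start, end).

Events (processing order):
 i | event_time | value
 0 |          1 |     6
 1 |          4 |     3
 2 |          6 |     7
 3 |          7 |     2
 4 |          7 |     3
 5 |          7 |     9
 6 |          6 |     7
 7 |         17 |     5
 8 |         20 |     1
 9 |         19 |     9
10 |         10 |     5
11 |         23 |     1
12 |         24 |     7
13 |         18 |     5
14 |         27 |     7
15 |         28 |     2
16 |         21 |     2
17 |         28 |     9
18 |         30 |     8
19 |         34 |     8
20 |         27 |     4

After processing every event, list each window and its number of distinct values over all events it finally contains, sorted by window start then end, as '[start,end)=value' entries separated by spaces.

i=0 t=1 v=6: → [1,7); WM=0
i=1 t=4 v=3: → [1,10); WM=3
i=2 t=6 v=7: → [1,12); WM=5
i=3 t=7 v=2: → [1,13); WM=6
i=4 t=7 v=3: → [1,13); WM=6
i=5 t=7 v=9: → [1,13); WM=6
i=6 t=6 v=7: → [1,13); WM=6
i=7 t=17 v=5: → [17,23); WM=16
i=8 t=20 v=1: → [17,26); WM=19
i=9 t=19 v=9: → [17,26); WM=19
i=10 t=10 v=5: DROP (t<19-3); WM=19
i=11 t=23 v=1: → [17,29); WM=22
i=12 t=24 v=7: → [17,30); WM=23
i=13 t=18 v=5: DROP (t<23-3); WM=23
i=14 t=27 v=7: → [17,33); WM=26
i=15 t=28 v=2: → [17,34); WM=27
i=16 t=21 v=2: DROP (t<27-3); WM=27
i=17 t=28 v=9: → [17,34); WM=27
i=18 t=30 v=8: → [17,36); WM=29
i=19 t=34 v=8: → [17,40); WM=33
i=20 t=27 v=4: DROP (t<33-3); WM=33

[1,13)=5 [17,40)=6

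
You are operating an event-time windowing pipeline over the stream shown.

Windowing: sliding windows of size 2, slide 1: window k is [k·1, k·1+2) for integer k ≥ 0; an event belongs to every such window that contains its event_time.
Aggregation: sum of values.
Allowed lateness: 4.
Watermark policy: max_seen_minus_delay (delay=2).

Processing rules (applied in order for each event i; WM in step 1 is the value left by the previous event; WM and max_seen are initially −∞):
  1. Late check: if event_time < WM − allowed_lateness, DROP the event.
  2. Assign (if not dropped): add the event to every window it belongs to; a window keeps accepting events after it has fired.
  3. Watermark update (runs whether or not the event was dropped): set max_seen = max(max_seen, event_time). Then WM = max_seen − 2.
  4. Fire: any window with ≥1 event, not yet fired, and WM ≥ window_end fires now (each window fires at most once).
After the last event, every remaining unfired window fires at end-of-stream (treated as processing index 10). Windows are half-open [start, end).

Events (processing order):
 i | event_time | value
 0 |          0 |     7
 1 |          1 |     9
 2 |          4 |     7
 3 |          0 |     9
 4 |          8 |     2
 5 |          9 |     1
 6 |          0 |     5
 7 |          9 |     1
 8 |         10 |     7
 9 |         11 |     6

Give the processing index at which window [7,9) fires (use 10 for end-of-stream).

i=0 t=0 v=7: → [0,2); WM=-2
i=1 t=1 v=9: → [1,3),[0,2); WM=-1
i=2 t=4 v=7: → [4,6),[3,5); WM=2; [0,2) fires=16
i=3 t=0 v=9: → [0,2); WM=2
i=4 t=8 v=2: → [8,10),[7,9); WM=6; [1,3) fires=9 [3,5) fires=7 [4,6) fires=7
i=5 t=9 v=1: → [9,11),[8,10); WM=7
i=6 t=0 v=5: DROP (t<7-4); WM=7
i=7 t=9 v=1: → [9,11),[8,10); WM=7
i=8 t=10 v=7: → [10,12),[9,11); WM=8
i=9 t=11 v=6: → [11,13),[10,12); WM=9; [7,9) fires=2

9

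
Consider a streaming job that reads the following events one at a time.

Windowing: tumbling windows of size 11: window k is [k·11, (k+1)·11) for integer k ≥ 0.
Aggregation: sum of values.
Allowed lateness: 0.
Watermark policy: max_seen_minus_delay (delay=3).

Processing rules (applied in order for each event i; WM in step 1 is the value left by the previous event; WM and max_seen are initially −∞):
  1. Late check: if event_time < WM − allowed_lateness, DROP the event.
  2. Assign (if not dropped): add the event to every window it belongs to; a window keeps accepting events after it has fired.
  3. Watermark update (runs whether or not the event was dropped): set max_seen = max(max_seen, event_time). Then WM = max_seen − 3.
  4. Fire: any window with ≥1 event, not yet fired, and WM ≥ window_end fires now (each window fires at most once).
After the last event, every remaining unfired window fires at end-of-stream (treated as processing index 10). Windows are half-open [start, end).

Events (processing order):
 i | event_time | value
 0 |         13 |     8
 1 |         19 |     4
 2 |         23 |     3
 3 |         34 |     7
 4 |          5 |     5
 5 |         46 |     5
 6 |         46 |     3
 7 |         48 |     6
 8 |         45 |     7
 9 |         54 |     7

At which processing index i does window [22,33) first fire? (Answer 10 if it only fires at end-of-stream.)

i=0 t=13 v=8: → [11,22); WM=10
i=1 t=19 v=4: → [11,22); WM=16
i=2 t=23 v=3: → [22,33); WM=20
i=3 t=34 v=7: → [33,44); WM=31; [11,22) fires=12
i=4 t=5 v=5: DROP (t<31-0); WM=31
i=5 t=46 v=5: → [44,55); WM=43; [22,33) fires=3
i=6 t=46 v=3: → [44,55); WM=43
i=7 t=48 v=6: → [44,55); WM=45; [33,44) fires=7
i=8 t=45 v=7: → [44,55); WM=45
i=9 t=54 v=7: → [44,55); WM=51

5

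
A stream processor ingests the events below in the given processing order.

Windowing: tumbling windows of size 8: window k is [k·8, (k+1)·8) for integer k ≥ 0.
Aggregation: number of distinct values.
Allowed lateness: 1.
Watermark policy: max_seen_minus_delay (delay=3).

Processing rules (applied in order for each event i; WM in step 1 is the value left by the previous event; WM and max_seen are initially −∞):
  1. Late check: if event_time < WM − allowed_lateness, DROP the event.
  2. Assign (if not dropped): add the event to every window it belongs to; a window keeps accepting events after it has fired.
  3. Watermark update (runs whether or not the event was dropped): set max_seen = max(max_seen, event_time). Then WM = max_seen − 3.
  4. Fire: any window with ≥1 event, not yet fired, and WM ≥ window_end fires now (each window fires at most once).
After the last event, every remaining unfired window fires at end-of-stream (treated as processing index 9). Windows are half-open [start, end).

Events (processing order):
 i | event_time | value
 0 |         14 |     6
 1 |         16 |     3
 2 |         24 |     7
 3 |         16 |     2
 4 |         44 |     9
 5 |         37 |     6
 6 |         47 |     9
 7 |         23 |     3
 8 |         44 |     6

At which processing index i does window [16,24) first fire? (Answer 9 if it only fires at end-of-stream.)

4

i=0 t=14 v=6: → [8,16); WM=11
i=1 t=16 v=3: → [16,24); WM=13
i=2 t=24 v=7: → [24,32); WM=21; [8,16) fires=1
i=3 t=16 v=2: DROP (t<21-1); WM=21
i=4 t=44 v=9: → [40,48); WM=41; [16,24) fires=1 [24,32) fires=1
i=5 t=37 v=6: DROP (t<41-1); WM=41
i=6 t=47 v=9: → [40,48); WM=44
i=7 t=23 v=3: DROP (t<44-1); WM=44
i=8 t=44 v=6: → [40,48); WM=44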